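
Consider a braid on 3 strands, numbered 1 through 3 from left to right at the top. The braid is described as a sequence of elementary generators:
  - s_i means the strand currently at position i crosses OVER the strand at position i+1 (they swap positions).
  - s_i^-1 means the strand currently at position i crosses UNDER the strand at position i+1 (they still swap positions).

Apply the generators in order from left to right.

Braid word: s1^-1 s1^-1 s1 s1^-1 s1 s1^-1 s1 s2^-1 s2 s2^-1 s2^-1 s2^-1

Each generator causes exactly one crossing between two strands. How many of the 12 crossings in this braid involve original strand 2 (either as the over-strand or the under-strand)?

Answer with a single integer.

Gen 1: crossing 1x2. Involves strand 2? yes. Count so far: 1
Gen 2: crossing 2x1. Involves strand 2? yes. Count so far: 2
Gen 3: crossing 1x2. Involves strand 2? yes. Count so far: 3
Gen 4: crossing 2x1. Involves strand 2? yes. Count so far: 4
Gen 5: crossing 1x2. Involves strand 2? yes. Count so far: 5
Gen 6: crossing 2x1. Involves strand 2? yes. Count so far: 6
Gen 7: crossing 1x2. Involves strand 2? yes. Count so far: 7
Gen 8: crossing 1x3. Involves strand 2? no. Count so far: 7
Gen 9: crossing 3x1. Involves strand 2? no. Count so far: 7
Gen 10: crossing 1x3. Involves strand 2? no. Count so far: 7
Gen 11: crossing 3x1. Involves strand 2? no. Count so far: 7
Gen 12: crossing 1x3. Involves strand 2? no. Count so far: 7

Answer: 7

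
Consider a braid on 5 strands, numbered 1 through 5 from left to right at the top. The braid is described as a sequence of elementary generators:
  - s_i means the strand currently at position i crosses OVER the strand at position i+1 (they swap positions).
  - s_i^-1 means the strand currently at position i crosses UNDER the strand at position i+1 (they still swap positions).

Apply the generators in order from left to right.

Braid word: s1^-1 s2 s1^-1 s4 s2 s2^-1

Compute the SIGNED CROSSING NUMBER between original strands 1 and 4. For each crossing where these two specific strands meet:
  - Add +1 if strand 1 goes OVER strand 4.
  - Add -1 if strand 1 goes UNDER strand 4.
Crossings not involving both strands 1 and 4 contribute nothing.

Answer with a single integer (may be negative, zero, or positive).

Gen 1: crossing 1x2. Both 1&4? no. Sum: 0
Gen 2: crossing 1x3. Both 1&4? no. Sum: 0
Gen 3: crossing 2x3. Both 1&4? no. Sum: 0
Gen 4: crossing 4x5. Both 1&4? no. Sum: 0
Gen 5: crossing 2x1. Both 1&4? no. Sum: 0
Gen 6: crossing 1x2. Both 1&4? no. Sum: 0

Answer: 0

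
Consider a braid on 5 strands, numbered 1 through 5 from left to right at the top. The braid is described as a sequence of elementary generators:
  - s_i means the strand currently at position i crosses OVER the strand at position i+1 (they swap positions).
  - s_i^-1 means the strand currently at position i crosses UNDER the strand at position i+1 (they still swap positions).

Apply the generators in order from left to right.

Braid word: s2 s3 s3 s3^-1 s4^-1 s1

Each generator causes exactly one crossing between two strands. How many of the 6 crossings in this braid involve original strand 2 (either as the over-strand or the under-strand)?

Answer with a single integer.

Gen 1: crossing 2x3. Involves strand 2? yes. Count so far: 1
Gen 2: crossing 2x4. Involves strand 2? yes. Count so far: 2
Gen 3: crossing 4x2. Involves strand 2? yes. Count so far: 3
Gen 4: crossing 2x4. Involves strand 2? yes. Count so far: 4
Gen 5: crossing 2x5. Involves strand 2? yes. Count so far: 5
Gen 6: crossing 1x3. Involves strand 2? no. Count so far: 5

Answer: 5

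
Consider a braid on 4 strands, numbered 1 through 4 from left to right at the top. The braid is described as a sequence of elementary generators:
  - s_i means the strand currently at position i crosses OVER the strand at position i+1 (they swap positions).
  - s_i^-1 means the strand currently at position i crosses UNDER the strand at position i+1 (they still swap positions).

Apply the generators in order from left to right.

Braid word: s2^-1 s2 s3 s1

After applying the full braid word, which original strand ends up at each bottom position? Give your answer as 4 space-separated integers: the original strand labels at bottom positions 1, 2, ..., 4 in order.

Gen 1 (s2^-1): strand 2 crosses under strand 3. Perm now: [1 3 2 4]
Gen 2 (s2): strand 3 crosses over strand 2. Perm now: [1 2 3 4]
Gen 3 (s3): strand 3 crosses over strand 4. Perm now: [1 2 4 3]
Gen 4 (s1): strand 1 crosses over strand 2. Perm now: [2 1 4 3]

Answer: 2 1 4 3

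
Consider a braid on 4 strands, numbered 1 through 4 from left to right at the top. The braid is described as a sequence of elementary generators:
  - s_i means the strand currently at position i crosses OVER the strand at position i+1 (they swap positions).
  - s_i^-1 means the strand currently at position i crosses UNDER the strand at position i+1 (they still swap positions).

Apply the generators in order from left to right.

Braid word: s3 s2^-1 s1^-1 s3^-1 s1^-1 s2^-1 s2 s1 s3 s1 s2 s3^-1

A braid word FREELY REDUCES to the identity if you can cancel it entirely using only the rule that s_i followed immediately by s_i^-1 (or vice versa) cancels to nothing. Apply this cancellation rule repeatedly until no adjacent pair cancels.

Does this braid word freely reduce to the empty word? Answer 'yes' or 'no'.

Gen 1 (s3): push. Stack: [s3]
Gen 2 (s2^-1): push. Stack: [s3 s2^-1]
Gen 3 (s1^-1): push. Stack: [s3 s2^-1 s1^-1]
Gen 4 (s3^-1): push. Stack: [s3 s2^-1 s1^-1 s3^-1]
Gen 5 (s1^-1): push. Stack: [s3 s2^-1 s1^-1 s3^-1 s1^-1]
Gen 6 (s2^-1): push. Stack: [s3 s2^-1 s1^-1 s3^-1 s1^-1 s2^-1]
Gen 7 (s2): cancels prior s2^-1. Stack: [s3 s2^-1 s1^-1 s3^-1 s1^-1]
Gen 8 (s1): cancels prior s1^-1. Stack: [s3 s2^-1 s1^-1 s3^-1]
Gen 9 (s3): cancels prior s3^-1. Stack: [s3 s2^-1 s1^-1]
Gen 10 (s1): cancels prior s1^-1. Stack: [s3 s2^-1]
Gen 11 (s2): cancels prior s2^-1. Stack: [s3]
Gen 12 (s3^-1): cancels prior s3. Stack: []
Reduced word: (empty)

Answer: yes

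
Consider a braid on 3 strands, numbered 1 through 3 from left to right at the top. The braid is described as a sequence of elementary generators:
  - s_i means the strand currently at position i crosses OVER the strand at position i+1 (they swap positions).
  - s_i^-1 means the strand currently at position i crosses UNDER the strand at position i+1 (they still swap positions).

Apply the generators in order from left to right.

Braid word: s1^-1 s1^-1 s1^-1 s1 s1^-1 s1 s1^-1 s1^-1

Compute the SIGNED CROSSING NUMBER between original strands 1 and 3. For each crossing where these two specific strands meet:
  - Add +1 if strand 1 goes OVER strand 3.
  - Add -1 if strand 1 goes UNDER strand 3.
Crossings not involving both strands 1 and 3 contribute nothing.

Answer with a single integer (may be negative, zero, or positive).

Answer: 0

Derivation:
Gen 1: crossing 1x2. Both 1&3? no. Sum: 0
Gen 2: crossing 2x1. Both 1&3? no. Sum: 0
Gen 3: crossing 1x2. Both 1&3? no. Sum: 0
Gen 4: crossing 2x1. Both 1&3? no. Sum: 0
Gen 5: crossing 1x2. Both 1&3? no. Sum: 0
Gen 6: crossing 2x1. Both 1&3? no. Sum: 0
Gen 7: crossing 1x2. Both 1&3? no. Sum: 0
Gen 8: crossing 2x1. Both 1&3? no. Sum: 0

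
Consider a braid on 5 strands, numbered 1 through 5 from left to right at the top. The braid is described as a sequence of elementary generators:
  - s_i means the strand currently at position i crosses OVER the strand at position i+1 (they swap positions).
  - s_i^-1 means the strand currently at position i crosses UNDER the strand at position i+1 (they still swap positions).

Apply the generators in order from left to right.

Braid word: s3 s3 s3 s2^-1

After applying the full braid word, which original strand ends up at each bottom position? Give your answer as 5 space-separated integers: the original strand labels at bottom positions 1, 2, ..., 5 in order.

Gen 1 (s3): strand 3 crosses over strand 4. Perm now: [1 2 4 3 5]
Gen 2 (s3): strand 4 crosses over strand 3. Perm now: [1 2 3 4 5]
Gen 3 (s3): strand 3 crosses over strand 4. Perm now: [1 2 4 3 5]
Gen 4 (s2^-1): strand 2 crosses under strand 4. Perm now: [1 4 2 3 5]

Answer: 1 4 2 3 5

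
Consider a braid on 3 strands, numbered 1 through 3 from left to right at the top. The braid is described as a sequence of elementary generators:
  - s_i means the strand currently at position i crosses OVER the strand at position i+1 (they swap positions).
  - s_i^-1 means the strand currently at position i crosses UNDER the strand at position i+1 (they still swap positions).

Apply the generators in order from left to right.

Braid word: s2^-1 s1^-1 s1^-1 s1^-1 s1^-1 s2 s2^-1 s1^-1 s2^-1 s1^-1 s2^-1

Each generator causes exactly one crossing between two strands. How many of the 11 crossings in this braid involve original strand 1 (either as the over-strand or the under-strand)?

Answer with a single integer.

Gen 1: crossing 2x3. Involves strand 1? no. Count so far: 0
Gen 2: crossing 1x3. Involves strand 1? yes. Count so far: 1
Gen 3: crossing 3x1. Involves strand 1? yes. Count so far: 2
Gen 4: crossing 1x3. Involves strand 1? yes. Count so far: 3
Gen 5: crossing 3x1. Involves strand 1? yes. Count so far: 4
Gen 6: crossing 3x2. Involves strand 1? no. Count so far: 4
Gen 7: crossing 2x3. Involves strand 1? no. Count so far: 4
Gen 8: crossing 1x3. Involves strand 1? yes. Count so far: 5
Gen 9: crossing 1x2. Involves strand 1? yes. Count so far: 6
Gen 10: crossing 3x2. Involves strand 1? no. Count so far: 6
Gen 11: crossing 3x1. Involves strand 1? yes. Count so far: 7

Answer: 7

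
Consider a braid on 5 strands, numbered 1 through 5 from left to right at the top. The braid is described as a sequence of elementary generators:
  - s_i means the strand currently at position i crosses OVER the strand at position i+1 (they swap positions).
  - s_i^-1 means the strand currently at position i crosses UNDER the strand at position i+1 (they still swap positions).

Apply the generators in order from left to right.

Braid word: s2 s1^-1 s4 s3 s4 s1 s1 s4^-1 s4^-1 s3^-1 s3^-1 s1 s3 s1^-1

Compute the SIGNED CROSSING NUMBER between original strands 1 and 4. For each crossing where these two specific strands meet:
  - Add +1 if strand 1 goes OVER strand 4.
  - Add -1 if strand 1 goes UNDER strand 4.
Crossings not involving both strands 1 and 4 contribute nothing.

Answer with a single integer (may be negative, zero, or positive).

Answer: 0

Derivation:
Gen 1: crossing 2x3. Both 1&4? no. Sum: 0
Gen 2: crossing 1x3. Both 1&4? no. Sum: 0
Gen 3: crossing 4x5. Both 1&4? no. Sum: 0
Gen 4: crossing 2x5. Both 1&4? no. Sum: 0
Gen 5: crossing 2x4. Both 1&4? no. Sum: 0
Gen 6: crossing 3x1. Both 1&4? no. Sum: 0
Gen 7: crossing 1x3. Both 1&4? no. Sum: 0
Gen 8: crossing 4x2. Both 1&4? no. Sum: 0
Gen 9: crossing 2x4. Both 1&4? no. Sum: 0
Gen 10: crossing 5x4. Both 1&4? no. Sum: 0
Gen 11: crossing 4x5. Both 1&4? no. Sum: 0
Gen 12: crossing 3x1. Both 1&4? no. Sum: 0
Gen 13: crossing 5x4. Both 1&4? no. Sum: 0
Gen 14: crossing 1x3. Both 1&4? no. Sum: 0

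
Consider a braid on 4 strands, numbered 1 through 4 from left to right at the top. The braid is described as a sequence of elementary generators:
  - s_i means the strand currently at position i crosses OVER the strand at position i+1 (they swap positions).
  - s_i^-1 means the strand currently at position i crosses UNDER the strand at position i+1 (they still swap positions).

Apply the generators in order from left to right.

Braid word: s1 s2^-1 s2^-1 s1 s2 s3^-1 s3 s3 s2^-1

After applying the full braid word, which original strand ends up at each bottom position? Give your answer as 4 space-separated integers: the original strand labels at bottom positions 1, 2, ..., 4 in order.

Answer: 1 4 3 2

Derivation:
Gen 1 (s1): strand 1 crosses over strand 2. Perm now: [2 1 3 4]
Gen 2 (s2^-1): strand 1 crosses under strand 3. Perm now: [2 3 1 4]
Gen 3 (s2^-1): strand 3 crosses under strand 1. Perm now: [2 1 3 4]
Gen 4 (s1): strand 2 crosses over strand 1. Perm now: [1 2 3 4]
Gen 5 (s2): strand 2 crosses over strand 3. Perm now: [1 3 2 4]
Gen 6 (s3^-1): strand 2 crosses under strand 4. Perm now: [1 3 4 2]
Gen 7 (s3): strand 4 crosses over strand 2. Perm now: [1 3 2 4]
Gen 8 (s3): strand 2 crosses over strand 4. Perm now: [1 3 4 2]
Gen 9 (s2^-1): strand 3 crosses under strand 4. Perm now: [1 4 3 2]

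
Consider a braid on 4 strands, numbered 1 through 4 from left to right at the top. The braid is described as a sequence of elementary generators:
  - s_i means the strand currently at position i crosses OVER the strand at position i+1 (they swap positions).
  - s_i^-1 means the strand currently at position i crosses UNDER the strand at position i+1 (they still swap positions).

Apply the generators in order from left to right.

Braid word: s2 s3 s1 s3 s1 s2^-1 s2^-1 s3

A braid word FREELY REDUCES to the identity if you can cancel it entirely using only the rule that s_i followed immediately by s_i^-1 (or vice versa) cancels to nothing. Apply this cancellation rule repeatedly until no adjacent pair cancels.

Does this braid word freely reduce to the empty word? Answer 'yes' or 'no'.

Gen 1 (s2): push. Stack: [s2]
Gen 2 (s3): push. Stack: [s2 s3]
Gen 3 (s1): push. Stack: [s2 s3 s1]
Gen 4 (s3): push. Stack: [s2 s3 s1 s3]
Gen 5 (s1): push. Stack: [s2 s3 s1 s3 s1]
Gen 6 (s2^-1): push. Stack: [s2 s3 s1 s3 s1 s2^-1]
Gen 7 (s2^-1): push. Stack: [s2 s3 s1 s3 s1 s2^-1 s2^-1]
Gen 8 (s3): push. Stack: [s2 s3 s1 s3 s1 s2^-1 s2^-1 s3]
Reduced word: s2 s3 s1 s3 s1 s2^-1 s2^-1 s3

Answer: no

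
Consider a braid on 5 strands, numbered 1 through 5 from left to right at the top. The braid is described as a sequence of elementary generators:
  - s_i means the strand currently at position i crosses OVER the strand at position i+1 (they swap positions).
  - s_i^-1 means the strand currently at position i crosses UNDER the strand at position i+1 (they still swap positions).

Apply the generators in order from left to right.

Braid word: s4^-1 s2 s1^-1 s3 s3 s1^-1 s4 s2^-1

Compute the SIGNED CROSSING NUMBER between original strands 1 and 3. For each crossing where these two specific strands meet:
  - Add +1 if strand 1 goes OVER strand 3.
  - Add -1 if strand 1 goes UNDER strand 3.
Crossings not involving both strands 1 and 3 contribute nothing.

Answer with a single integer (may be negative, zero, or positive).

Answer: 0

Derivation:
Gen 1: crossing 4x5. Both 1&3? no. Sum: 0
Gen 2: crossing 2x3. Both 1&3? no. Sum: 0
Gen 3: 1 under 3. Both 1&3? yes. Contrib: -1. Sum: -1
Gen 4: crossing 2x5. Both 1&3? no. Sum: -1
Gen 5: crossing 5x2. Both 1&3? no. Sum: -1
Gen 6: 3 under 1. Both 1&3? yes. Contrib: +1. Sum: 0
Gen 7: crossing 5x4. Both 1&3? no. Sum: 0
Gen 8: crossing 3x2. Both 1&3? no. Sum: 0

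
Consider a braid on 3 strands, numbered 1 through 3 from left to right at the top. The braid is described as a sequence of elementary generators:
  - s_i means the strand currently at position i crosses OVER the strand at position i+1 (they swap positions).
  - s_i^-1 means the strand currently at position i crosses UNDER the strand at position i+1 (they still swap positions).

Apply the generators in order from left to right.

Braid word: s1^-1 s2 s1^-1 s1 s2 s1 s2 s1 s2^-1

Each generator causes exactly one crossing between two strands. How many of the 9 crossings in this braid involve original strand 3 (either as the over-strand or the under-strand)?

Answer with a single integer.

Gen 1: crossing 1x2. Involves strand 3? no. Count so far: 0
Gen 2: crossing 1x3. Involves strand 3? yes. Count so far: 1
Gen 3: crossing 2x3. Involves strand 3? yes. Count so far: 2
Gen 4: crossing 3x2. Involves strand 3? yes. Count so far: 3
Gen 5: crossing 3x1. Involves strand 3? yes. Count so far: 4
Gen 6: crossing 2x1. Involves strand 3? no. Count so far: 4
Gen 7: crossing 2x3. Involves strand 3? yes. Count so far: 5
Gen 8: crossing 1x3. Involves strand 3? yes. Count so far: 6
Gen 9: crossing 1x2. Involves strand 3? no. Count so far: 6

Answer: 6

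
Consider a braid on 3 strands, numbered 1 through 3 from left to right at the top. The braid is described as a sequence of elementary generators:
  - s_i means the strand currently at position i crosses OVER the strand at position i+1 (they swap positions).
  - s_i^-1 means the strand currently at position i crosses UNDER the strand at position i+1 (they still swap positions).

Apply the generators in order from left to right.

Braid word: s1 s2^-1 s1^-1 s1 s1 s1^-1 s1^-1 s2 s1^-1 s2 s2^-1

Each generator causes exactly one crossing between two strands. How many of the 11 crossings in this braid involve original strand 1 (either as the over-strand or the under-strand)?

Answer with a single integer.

Answer: 4

Derivation:
Gen 1: crossing 1x2. Involves strand 1? yes. Count so far: 1
Gen 2: crossing 1x3. Involves strand 1? yes. Count so far: 2
Gen 3: crossing 2x3. Involves strand 1? no. Count so far: 2
Gen 4: crossing 3x2. Involves strand 1? no. Count so far: 2
Gen 5: crossing 2x3. Involves strand 1? no. Count so far: 2
Gen 6: crossing 3x2. Involves strand 1? no. Count so far: 2
Gen 7: crossing 2x3. Involves strand 1? no. Count so far: 2
Gen 8: crossing 2x1. Involves strand 1? yes. Count so far: 3
Gen 9: crossing 3x1. Involves strand 1? yes. Count so far: 4
Gen 10: crossing 3x2. Involves strand 1? no. Count so far: 4
Gen 11: crossing 2x3. Involves strand 1? no. Count so far: 4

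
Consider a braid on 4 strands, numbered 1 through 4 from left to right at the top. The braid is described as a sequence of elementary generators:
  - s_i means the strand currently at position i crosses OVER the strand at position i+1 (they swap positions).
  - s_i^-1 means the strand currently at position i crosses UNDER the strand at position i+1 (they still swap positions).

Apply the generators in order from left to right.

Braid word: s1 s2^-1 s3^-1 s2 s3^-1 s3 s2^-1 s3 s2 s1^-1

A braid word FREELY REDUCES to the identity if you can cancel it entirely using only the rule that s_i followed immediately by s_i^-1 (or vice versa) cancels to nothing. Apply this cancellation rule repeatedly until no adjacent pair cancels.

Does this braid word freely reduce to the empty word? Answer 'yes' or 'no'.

Gen 1 (s1): push. Stack: [s1]
Gen 2 (s2^-1): push. Stack: [s1 s2^-1]
Gen 3 (s3^-1): push. Stack: [s1 s2^-1 s3^-1]
Gen 4 (s2): push. Stack: [s1 s2^-1 s3^-1 s2]
Gen 5 (s3^-1): push. Stack: [s1 s2^-1 s3^-1 s2 s3^-1]
Gen 6 (s3): cancels prior s3^-1. Stack: [s1 s2^-1 s3^-1 s2]
Gen 7 (s2^-1): cancels prior s2. Stack: [s1 s2^-1 s3^-1]
Gen 8 (s3): cancels prior s3^-1. Stack: [s1 s2^-1]
Gen 9 (s2): cancels prior s2^-1. Stack: [s1]
Gen 10 (s1^-1): cancels prior s1. Stack: []
Reduced word: (empty)

Answer: yes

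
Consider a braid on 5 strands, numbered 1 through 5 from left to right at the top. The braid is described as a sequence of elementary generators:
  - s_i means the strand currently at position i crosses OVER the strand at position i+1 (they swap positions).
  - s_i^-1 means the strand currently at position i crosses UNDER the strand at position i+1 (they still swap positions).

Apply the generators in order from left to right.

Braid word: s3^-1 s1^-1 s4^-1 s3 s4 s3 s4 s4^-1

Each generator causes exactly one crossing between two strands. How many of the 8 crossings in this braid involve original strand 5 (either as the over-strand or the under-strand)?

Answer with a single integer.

Gen 1: crossing 3x4. Involves strand 5? no. Count so far: 0
Gen 2: crossing 1x2. Involves strand 5? no. Count so far: 0
Gen 3: crossing 3x5. Involves strand 5? yes. Count so far: 1
Gen 4: crossing 4x5. Involves strand 5? yes. Count so far: 2
Gen 5: crossing 4x3. Involves strand 5? no. Count so far: 2
Gen 6: crossing 5x3. Involves strand 5? yes. Count so far: 3
Gen 7: crossing 5x4. Involves strand 5? yes. Count so far: 4
Gen 8: crossing 4x5. Involves strand 5? yes. Count so far: 5

Answer: 5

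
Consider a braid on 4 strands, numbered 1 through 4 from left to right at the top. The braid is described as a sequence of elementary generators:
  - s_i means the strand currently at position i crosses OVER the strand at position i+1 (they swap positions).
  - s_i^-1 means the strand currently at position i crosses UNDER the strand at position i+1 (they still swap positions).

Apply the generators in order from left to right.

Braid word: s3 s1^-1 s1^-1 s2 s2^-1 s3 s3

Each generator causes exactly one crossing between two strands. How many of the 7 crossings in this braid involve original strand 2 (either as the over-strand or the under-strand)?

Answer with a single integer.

Gen 1: crossing 3x4. Involves strand 2? no. Count so far: 0
Gen 2: crossing 1x2. Involves strand 2? yes. Count so far: 1
Gen 3: crossing 2x1. Involves strand 2? yes. Count so far: 2
Gen 4: crossing 2x4. Involves strand 2? yes. Count so far: 3
Gen 5: crossing 4x2. Involves strand 2? yes. Count so far: 4
Gen 6: crossing 4x3. Involves strand 2? no. Count so far: 4
Gen 7: crossing 3x4. Involves strand 2? no. Count so far: 4

Answer: 4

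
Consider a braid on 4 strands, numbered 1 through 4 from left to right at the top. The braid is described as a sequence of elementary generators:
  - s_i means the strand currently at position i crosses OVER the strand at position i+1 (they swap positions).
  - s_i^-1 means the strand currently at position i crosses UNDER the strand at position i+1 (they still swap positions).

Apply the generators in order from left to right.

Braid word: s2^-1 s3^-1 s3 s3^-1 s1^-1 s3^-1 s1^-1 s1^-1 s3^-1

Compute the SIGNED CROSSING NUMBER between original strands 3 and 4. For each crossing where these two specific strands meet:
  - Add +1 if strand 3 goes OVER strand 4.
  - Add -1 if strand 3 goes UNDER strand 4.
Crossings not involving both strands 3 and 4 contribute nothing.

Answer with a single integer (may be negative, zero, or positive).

Answer: 0

Derivation:
Gen 1: crossing 2x3. Both 3&4? no. Sum: 0
Gen 2: crossing 2x4. Both 3&4? no. Sum: 0
Gen 3: crossing 4x2. Both 3&4? no. Sum: 0
Gen 4: crossing 2x4. Both 3&4? no. Sum: 0
Gen 5: crossing 1x3. Both 3&4? no. Sum: 0
Gen 6: crossing 4x2. Both 3&4? no. Sum: 0
Gen 7: crossing 3x1. Both 3&4? no. Sum: 0
Gen 8: crossing 1x3. Both 3&4? no. Sum: 0
Gen 9: crossing 2x4. Both 3&4? no. Sum: 0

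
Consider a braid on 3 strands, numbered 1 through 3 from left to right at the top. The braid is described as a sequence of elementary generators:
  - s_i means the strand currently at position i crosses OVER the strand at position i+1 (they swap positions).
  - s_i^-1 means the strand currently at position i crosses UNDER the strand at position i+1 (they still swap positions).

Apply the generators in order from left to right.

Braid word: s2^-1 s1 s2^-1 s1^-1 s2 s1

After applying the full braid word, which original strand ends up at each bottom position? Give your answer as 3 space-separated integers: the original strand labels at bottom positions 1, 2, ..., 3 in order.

Answer: 1 2 3

Derivation:
Gen 1 (s2^-1): strand 2 crosses under strand 3. Perm now: [1 3 2]
Gen 2 (s1): strand 1 crosses over strand 3. Perm now: [3 1 2]
Gen 3 (s2^-1): strand 1 crosses under strand 2. Perm now: [3 2 1]
Gen 4 (s1^-1): strand 3 crosses under strand 2. Perm now: [2 3 1]
Gen 5 (s2): strand 3 crosses over strand 1. Perm now: [2 1 3]
Gen 6 (s1): strand 2 crosses over strand 1. Perm now: [1 2 3]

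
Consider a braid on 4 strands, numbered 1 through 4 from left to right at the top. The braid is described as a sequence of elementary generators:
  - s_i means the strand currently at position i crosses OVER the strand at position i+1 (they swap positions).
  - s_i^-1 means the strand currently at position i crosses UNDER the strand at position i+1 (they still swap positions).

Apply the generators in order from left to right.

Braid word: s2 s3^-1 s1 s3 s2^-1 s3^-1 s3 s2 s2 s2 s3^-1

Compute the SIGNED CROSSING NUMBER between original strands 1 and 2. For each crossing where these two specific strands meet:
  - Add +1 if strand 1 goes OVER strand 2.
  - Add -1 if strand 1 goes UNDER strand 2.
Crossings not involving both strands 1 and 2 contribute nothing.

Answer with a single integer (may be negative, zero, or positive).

Gen 1: crossing 2x3. Both 1&2? no. Sum: 0
Gen 2: crossing 2x4. Both 1&2? no. Sum: 0
Gen 3: crossing 1x3. Both 1&2? no. Sum: 0
Gen 4: crossing 4x2. Both 1&2? no. Sum: 0
Gen 5: 1 under 2. Both 1&2? yes. Contrib: -1. Sum: -1
Gen 6: crossing 1x4. Both 1&2? no. Sum: -1
Gen 7: crossing 4x1. Both 1&2? no. Sum: -1
Gen 8: 2 over 1. Both 1&2? yes. Contrib: -1. Sum: -2
Gen 9: 1 over 2. Both 1&2? yes. Contrib: +1. Sum: -1
Gen 10: 2 over 1. Both 1&2? yes. Contrib: -1. Sum: -2
Gen 11: crossing 2x4. Both 1&2? no. Sum: -2

Answer: -2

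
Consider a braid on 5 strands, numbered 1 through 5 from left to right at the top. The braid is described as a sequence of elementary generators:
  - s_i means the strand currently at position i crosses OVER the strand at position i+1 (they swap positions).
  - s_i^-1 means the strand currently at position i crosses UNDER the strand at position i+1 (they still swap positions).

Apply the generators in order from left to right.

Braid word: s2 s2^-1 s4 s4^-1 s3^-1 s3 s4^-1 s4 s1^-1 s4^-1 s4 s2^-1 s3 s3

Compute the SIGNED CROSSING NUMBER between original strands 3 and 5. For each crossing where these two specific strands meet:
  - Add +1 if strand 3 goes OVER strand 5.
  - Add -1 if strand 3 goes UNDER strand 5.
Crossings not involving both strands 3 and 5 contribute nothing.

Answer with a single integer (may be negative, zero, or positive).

Answer: 0

Derivation:
Gen 1: crossing 2x3. Both 3&5? no. Sum: 0
Gen 2: crossing 3x2. Both 3&5? no. Sum: 0
Gen 3: crossing 4x5. Both 3&5? no. Sum: 0
Gen 4: crossing 5x4. Both 3&5? no. Sum: 0
Gen 5: crossing 3x4. Both 3&5? no. Sum: 0
Gen 6: crossing 4x3. Both 3&5? no. Sum: 0
Gen 7: crossing 4x5. Both 3&5? no. Sum: 0
Gen 8: crossing 5x4. Both 3&5? no. Sum: 0
Gen 9: crossing 1x2. Both 3&5? no. Sum: 0
Gen 10: crossing 4x5. Both 3&5? no. Sum: 0
Gen 11: crossing 5x4. Both 3&5? no. Sum: 0
Gen 12: crossing 1x3. Both 3&5? no. Sum: 0
Gen 13: crossing 1x4. Both 3&5? no. Sum: 0
Gen 14: crossing 4x1. Both 3&5? no. Sum: 0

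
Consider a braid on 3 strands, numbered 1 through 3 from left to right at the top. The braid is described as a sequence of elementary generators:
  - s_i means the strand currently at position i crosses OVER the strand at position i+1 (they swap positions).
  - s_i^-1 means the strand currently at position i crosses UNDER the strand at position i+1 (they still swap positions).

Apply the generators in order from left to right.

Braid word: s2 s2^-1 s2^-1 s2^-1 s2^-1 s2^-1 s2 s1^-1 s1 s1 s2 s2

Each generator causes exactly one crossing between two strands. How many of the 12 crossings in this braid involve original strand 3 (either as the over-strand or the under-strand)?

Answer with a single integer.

Gen 1: crossing 2x3. Involves strand 3? yes. Count so far: 1
Gen 2: crossing 3x2. Involves strand 3? yes. Count so far: 2
Gen 3: crossing 2x3. Involves strand 3? yes. Count so far: 3
Gen 4: crossing 3x2. Involves strand 3? yes. Count so far: 4
Gen 5: crossing 2x3. Involves strand 3? yes. Count so far: 5
Gen 6: crossing 3x2. Involves strand 3? yes. Count so far: 6
Gen 7: crossing 2x3. Involves strand 3? yes. Count so far: 7
Gen 8: crossing 1x3. Involves strand 3? yes. Count so far: 8
Gen 9: crossing 3x1. Involves strand 3? yes. Count so far: 9
Gen 10: crossing 1x3. Involves strand 3? yes. Count so far: 10
Gen 11: crossing 1x2. Involves strand 3? no. Count so far: 10
Gen 12: crossing 2x1. Involves strand 3? no. Count so far: 10

Answer: 10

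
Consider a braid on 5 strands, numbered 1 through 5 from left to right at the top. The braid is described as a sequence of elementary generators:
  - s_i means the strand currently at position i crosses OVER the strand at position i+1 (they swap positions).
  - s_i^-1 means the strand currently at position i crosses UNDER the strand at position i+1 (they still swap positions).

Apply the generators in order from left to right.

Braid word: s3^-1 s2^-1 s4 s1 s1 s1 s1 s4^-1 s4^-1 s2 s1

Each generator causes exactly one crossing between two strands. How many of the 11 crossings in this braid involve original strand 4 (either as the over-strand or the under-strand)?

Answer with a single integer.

Answer: 7

Derivation:
Gen 1: crossing 3x4. Involves strand 4? yes. Count so far: 1
Gen 2: crossing 2x4. Involves strand 4? yes. Count so far: 2
Gen 3: crossing 3x5. Involves strand 4? no. Count so far: 2
Gen 4: crossing 1x4. Involves strand 4? yes. Count so far: 3
Gen 5: crossing 4x1. Involves strand 4? yes. Count so far: 4
Gen 6: crossing 1x4. Involves strand 4? yes. Count so far: 5
Gen 7: crossing 4x1. Involves strand 4? yes. Count so far: 6
Gen 8: crossing 5x3. Involves strand 4? no. Count so far: 6
Gen 9: crossing 3x5. Involves strand 4? no. Count so far: 6
Gen 10: crossing 4x2. Involves strand 4? yes. Count so far: 7
Gen 11: crossing 1x2. Involves strand 4? no. Count so far: 7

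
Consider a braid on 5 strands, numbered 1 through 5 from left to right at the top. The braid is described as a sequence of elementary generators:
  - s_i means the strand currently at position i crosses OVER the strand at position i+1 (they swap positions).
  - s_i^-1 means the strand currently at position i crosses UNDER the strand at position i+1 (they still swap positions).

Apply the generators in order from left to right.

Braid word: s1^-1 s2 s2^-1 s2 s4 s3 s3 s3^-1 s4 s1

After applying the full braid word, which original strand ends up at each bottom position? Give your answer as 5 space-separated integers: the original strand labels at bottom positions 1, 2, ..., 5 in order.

Answer: 3 2 5 4 1

Derivation:
Gen 1 (s1^-1): strand 1 crosses under strand 2. Perm now: [2 1 3 4 5]
Gen 2 (s2): strand 1 crosses over strand 3. Perm now: [2 3 1 4 5]
Gen 3 (s2^-1): strand 3 crosses under strand 1. Perm now: [2 1 3 4 5]
Gen 4 (s2): strand 1 crosses over strand 3. Perm now: [2 3 1 4 5]
Gen 5 (s4): strand 4 crosses over strand 5. Perm now: [2 3 1 5 4]
Gen 6 (s3): strand 1 crosses over strand 5. Perm now: [2 3 5 1 4]
Gen 7 (s3): strand 5 crosses over strand 1. Perm now: [2 3 1 5 4]
Gen 8 (s3^-1): strand 1 crosses under strand 5. Perm now: [2 3 5 1 4]
Gen 9 (s4): strand 1 crosses over strand 4. Perm now: [2 3 5 4 1]
Gen 10 (s1): strand 2 crosses over strand 3. Perm now: [3 2 5 4 1]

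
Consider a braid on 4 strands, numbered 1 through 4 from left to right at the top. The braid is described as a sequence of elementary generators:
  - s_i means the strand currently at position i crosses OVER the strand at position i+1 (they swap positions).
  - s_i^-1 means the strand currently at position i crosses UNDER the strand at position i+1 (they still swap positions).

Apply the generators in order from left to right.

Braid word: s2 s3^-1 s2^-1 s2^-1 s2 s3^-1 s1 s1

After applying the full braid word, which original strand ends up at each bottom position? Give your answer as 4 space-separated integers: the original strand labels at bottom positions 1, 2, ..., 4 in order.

Gen 1 (s2): strand 2 crosses over strand 3. Perm now: [1 3 2 4]
Gen 2 (s3^-1): strand 2 crosses under strand 4. Perm now: [1 3 4 2]
Gen 3 (s2^-1): strand 3 crosses under strand 4. Perm now: [1 4 3 2]
Gen 4 (s2^-1): strand 4 crosses under strand 3. Perm now: [1 3 4 2]
Gen 5 (s2): strand 3 crosses over strand 4. Perm now: [1 4 3 2]
Gen 6 (s3^-1): strand 3 crosses under strand 2. Perm now: [1 4 2 3]
Gen 7 (s1): strand 1 crosses over strand 4. Perm now: [4 1 2 3]
Gen 8 (s1): strand 4 crosses over strand 1. Perm now: [1 4 2 3]

Answer: 1 4 2 3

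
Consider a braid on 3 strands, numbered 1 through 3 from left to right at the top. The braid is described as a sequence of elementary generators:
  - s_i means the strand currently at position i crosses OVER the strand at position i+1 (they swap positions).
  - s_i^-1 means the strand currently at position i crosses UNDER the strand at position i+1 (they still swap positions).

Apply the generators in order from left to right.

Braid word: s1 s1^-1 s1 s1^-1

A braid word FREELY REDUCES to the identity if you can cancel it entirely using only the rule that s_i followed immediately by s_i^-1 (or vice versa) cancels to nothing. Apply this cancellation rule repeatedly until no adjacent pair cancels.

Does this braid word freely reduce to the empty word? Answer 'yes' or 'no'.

Answer: yes

Derivation:
Gen 1 (s1): push. Stack: [s1]
Gen 2 (s1^-1): cancels prior s1. Stack: []
Gen 3 (s1): push. Stack: [s1]
Gen 4 (s1^-1): cancels prior s1. Stack: []
Reduced word: (empty)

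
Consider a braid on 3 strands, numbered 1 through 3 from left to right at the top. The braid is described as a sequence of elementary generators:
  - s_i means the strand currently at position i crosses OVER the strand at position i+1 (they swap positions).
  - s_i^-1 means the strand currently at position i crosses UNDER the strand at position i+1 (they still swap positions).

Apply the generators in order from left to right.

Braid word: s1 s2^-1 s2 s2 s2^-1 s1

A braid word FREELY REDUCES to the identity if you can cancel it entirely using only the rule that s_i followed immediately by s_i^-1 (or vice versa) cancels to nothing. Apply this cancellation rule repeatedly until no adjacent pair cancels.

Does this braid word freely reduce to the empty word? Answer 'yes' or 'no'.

Answer: no

Derivation:
Gen 1 (s1): push. Stack: [s1]
Gen 2 (s2^-1): push. Stack: [s1 s2^-1]
Gen 3 (s2): cancels prior s2^-1. Stack: [s1]
Gen 4 (s2): push. Stack: [s1 s2]
Gen 5 (s2^-1): cancels prior s2. Stack: [s1]
Gen 6 (s1): push. Stack: [s1 s1]
Reduced word: s1 s1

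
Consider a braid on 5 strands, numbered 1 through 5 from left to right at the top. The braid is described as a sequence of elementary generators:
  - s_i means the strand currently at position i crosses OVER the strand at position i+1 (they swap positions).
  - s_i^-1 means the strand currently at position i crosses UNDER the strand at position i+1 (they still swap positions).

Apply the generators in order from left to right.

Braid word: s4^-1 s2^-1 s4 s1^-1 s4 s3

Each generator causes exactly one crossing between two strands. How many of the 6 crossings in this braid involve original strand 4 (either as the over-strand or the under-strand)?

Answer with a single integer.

Gen 1: crossing 4x5. Involves strand 4? yes. Count so far: 1
Gen 2: crossing 2x3. Involves strand 4? no. Count so far: 1
Gen 3: crossing 5x4. Involves strand 4? yes. Count so far: 2
Gen 4: crossing 1x3. Involves strand 4? no. Count so far: 2
Gen 5: crossing 4x5. Involves strand 4? yes. Count so far: 3
Gen 6: crossing 2x5. Involves strand 4? no. Count so far: 3

Answer: 3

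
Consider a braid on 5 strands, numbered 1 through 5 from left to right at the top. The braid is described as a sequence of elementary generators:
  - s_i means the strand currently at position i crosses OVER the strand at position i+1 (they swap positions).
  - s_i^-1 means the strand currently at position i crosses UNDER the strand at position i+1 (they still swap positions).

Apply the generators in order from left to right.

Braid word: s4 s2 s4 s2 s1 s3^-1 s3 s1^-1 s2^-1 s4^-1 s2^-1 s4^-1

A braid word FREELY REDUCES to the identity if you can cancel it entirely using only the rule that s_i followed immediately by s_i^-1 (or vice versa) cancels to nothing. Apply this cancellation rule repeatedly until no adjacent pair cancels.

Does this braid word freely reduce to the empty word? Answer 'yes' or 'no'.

Answer: yes

Derivation:
Gen 1 (s4): push. Stack: [s4]
Gen 2 (s2): push. Stack: [s4 s2]
Gen 3 (s4): push. Stack: [s4 s2 s4]
Gen 4 (s2): push. Stack: [s4 s2 s4 s2]
Gen 5 (s1): push. Stack: [s4 s2 s4 s2 s1]
Gen 6 (s3^-1): push. Stack: [s4 s2 s4 s2 s1 s3^-1]
Gen 7 (s3): cancels prior s3^-1. Stack: [s4 s2 s4 s2 s1]
Gen 8 (s1^-1): cancels prior s1. Stack: [s4 s2 s4 s2]
Gen 9 (s2^-1): cancels prior s2. Stack: [s4 s2 s4]
Gen 10 (s4^-1): cancels prior s4. Stack: [s4 s2]
Gen 11 (s2^-1): cancels prior s2. Stack: [s4]
Gen 12 (s4^-1): cancels prior s4. Stack: []
Reduced word: (empty)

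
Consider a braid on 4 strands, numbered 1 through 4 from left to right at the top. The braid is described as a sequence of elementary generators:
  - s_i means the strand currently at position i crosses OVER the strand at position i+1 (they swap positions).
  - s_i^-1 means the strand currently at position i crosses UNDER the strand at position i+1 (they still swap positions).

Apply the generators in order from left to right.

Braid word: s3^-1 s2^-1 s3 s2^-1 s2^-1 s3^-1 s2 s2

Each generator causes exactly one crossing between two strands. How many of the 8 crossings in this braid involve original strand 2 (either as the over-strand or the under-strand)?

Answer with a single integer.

Answer: 5

Derivation:
Gen 1: crossing 3x4. Involves strand 2? no. Count so far: 0
Gen 2: crossing 2x4. Involves strand 2? yes. Count so far: 1
Gen 3: crossing 2x3. Involves strand 2? yes. Count so far: 2
Gen 4: crossing 4x3. Involves strand 2? no. Count so far: 2
Gen 5: crossing 3x4. Involves strand 2? no. Count so far: 2
Gen 6: crossing 3x2. Involves strand 2? yes. Count so far: 3
Gen 7: crossing 4x2. Involves strand 2? yes. Count so far: 4
Gen 8: crossing 2x4. Involves strand 2? yes. Count so far: 5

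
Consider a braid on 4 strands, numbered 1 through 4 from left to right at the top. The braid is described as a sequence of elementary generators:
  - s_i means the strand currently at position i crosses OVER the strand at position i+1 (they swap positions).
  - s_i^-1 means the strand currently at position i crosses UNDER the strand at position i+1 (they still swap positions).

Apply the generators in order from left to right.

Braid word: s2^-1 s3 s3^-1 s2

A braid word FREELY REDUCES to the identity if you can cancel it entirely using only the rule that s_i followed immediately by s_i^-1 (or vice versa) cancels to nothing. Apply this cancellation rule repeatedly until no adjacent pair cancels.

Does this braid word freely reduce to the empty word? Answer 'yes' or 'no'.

Answer: yes

Derivation:
Gen 1 (s2^-1): push. Stack: [s2^-1]
Gen 2 (s3): push. Stack: [s2^-1 s3]
Gen 3 (s3^-1): cancels prior s3. Stack: [s2^-1]
Gen 4 (s2): cancels prior s2^-1. Stack: []
Reduced word: (empty)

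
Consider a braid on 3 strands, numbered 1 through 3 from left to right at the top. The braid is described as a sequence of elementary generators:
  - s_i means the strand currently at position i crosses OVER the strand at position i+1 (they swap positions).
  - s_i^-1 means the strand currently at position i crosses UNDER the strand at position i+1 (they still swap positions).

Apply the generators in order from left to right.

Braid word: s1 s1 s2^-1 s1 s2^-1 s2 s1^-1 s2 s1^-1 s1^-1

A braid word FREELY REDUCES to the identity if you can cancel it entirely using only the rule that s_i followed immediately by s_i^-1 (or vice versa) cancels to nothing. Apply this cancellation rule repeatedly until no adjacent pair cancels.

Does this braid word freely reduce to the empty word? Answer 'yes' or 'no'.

Gen 1 (s1): push. Stack: [s1]
Gen 2 (s1): push. Stack: [s1 s1]
Gen 3 (s2^-1): push. Stack: [s1 s1 s2^-1]
Gen 4 (s1): push. Stack: [s1 s1 s2^-1 s1]
Gen 5 (s2^-1): push. Stack: [s1 s1 s2^-1 s1 s2^-1]
Gen 6 (s2): cancels prior s2^-1. Stack: [s1 s1 s2^-1 s1]
Gen 7 (s1^-1): cancels prior s1. Stack: [s1 s1 s2^-1]
Gen 8 (s2): cancels prior s2^-1. Stack: [s1 s1]
Gen 9 (s1^-1): cancels prior s1. Stack: [s1]
Gen 10 (s1^-1): cancels prior s1. Stack: []
Reduced word: (empty)

Answer: yes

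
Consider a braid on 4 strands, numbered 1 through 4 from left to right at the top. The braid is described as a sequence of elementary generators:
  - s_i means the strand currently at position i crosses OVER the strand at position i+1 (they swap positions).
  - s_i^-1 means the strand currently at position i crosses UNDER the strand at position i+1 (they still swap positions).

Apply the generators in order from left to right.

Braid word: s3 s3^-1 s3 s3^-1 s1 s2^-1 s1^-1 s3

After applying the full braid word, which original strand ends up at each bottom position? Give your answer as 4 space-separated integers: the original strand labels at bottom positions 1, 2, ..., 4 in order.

Gen 1 (s3): strand 3 crosses over strand 4. Perm now: [1 2 4 3]
Gen 2 (s3^-1): strand 4 crosses under strand 3. Perm now: [1 2 3 4]
Gen 3 (s3): strand 3 crosses over strand 4. Perm now: [1 2 4 3]
Gen 4 (s3^-1): strand 4 crosses under strand 3. Perm now: [1 2 3 4]
Gen 5 (s1): strand 1 crosses over strand 2. Perm now: [2 1 3 4]
Gen 6 (s2^-1): strand 1 crosses under strand 3. Perm now: [2 3 1 4]
Gen 7 (s1^-1): strand 2 crosses under strand 3. Perm now: [3 2 1 4]
Gen 8 (s3): strand 1 crosses over strand 4. Perm now: [3 2 4 1]

Answer: 3 2 4 1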